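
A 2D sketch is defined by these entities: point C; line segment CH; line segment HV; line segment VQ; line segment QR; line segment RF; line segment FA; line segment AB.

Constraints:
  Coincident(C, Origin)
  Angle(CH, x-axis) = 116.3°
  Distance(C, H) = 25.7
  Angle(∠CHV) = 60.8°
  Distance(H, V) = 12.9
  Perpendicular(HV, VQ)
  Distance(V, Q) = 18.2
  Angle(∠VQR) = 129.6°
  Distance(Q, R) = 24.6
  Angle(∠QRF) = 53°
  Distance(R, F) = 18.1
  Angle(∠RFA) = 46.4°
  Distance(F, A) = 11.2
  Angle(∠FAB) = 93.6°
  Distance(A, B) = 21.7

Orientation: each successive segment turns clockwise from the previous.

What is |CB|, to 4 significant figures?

30.08

C is at the origin; CH runs at 116.3° with length 25.7, so H = (-11.39, 23.04). ∠CHV = 60.8° gives HV at -2.900° from the x-axis; with |HV| = 12.9, V = (1.497, 22.39). The perpendicularity gives VQ at right angles to HV, so VQ runs at -92.90°; with |VQ| = 18.2, Q = (0.5758, 4.210). ∠VQR = 129.6° gives QR at -143.3° from the x-axis; with |QR| = 24.6, R = (-19.15, -10.49). ∠QRF = 53.0° gives RF at 89.70° from the x-axis; with |RF| = 18.1, F = (-19.05, 7.609). ∠RFA = 46.4° gives FA at -43.90° from the x-axis; with |FA| = 11.2, A = (-10.98, -0.1576). ∠FAB = 93.6° gives AB at -130.3° from the x-axis; with |AB| = 21.7, B = (-25.02, -16.71). Then |CB| = |B − C| = 30.08.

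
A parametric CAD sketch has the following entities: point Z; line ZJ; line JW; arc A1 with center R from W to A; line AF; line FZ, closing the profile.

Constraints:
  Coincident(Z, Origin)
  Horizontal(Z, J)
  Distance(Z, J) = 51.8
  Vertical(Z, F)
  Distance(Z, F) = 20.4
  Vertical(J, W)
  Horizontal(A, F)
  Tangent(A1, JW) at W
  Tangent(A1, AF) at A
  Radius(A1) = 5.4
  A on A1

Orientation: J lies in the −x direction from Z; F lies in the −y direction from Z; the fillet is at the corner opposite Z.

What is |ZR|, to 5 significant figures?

48.764

Z is at the origin; ZJ is horizontal with |ZJ| = 51.8 and J on the −x side, so J = (-51.800, 0.0000). Z and F share the same x with |ZF| = 20.4 and F on the −y side, so F = (0.0000, -20.400). The virtual corner opposite Z is at (-51.800, -20.400). Since A1 is tangent to JW there, RW ⟂ JW and A1 meets AF tangentially, so RA is at right angles to AF, with radius 5.4, so the center R sits 5.4 in from both sides at R = (-46.400, -15.000). Then |ZR| = |R − Z| = 48.764.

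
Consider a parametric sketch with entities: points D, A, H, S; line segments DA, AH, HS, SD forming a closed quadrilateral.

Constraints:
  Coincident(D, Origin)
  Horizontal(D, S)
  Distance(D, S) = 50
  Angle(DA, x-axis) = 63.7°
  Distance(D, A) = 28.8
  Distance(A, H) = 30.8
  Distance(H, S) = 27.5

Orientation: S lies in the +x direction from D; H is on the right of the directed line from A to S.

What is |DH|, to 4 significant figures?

22.95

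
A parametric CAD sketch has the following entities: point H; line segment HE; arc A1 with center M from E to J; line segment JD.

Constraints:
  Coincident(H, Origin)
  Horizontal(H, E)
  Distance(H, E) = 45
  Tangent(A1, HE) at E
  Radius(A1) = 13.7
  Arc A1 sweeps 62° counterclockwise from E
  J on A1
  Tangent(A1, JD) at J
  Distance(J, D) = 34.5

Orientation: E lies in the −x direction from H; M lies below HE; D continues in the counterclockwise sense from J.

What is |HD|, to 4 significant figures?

82.43

On A1, E sits at bearing 90° from M; a 62° counterclockwise sweep puts J at bearing 152°, so J = M + 13.7·(cos 152°, sin 152°) = (-57.10, -7.268). A1 meets JD tangentially, so MJ is at right angles to JD, so JD runs along (−sin 152°, cos 152°); with |JD| = 34.5, D = (-73.29, -37.73). Then |HD| = |D − H| = 82.43.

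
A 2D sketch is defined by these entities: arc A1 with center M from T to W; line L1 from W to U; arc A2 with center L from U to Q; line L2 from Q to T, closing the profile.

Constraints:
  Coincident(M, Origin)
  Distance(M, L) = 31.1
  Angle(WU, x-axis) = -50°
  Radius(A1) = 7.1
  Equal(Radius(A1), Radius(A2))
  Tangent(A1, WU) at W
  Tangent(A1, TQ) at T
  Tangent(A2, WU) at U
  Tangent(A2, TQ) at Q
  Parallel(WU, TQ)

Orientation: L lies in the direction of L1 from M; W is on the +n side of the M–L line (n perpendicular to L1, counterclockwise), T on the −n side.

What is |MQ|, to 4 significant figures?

31.90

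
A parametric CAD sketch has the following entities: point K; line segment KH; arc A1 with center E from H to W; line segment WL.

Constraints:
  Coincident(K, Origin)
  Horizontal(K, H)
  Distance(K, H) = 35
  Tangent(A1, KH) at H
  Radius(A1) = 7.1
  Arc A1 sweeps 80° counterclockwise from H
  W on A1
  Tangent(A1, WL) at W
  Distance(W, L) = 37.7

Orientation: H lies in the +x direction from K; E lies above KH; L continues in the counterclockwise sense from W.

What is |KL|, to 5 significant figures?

64.842

K is at the origin; KH is horizontal with |KH| = 35.0 and H on the +x side, so H = (35.000, 0.0000). Since A1 is tangent to KH there, EH ⟂ KH, so E = H + (0, 7.1) = (35.000, 7.1000). On A1, H sits at bearing -90° from E; an 80° counterclockwise sweep puts W at bearing -10°, so W = E + 7.1·(cos -10°, sin -10°) = (41.992, 5.8671). Tangency of A1 to WL means the radius EW is perpendicular to WL, so WL runs along (−sin -10°, cos -10°); with |WL| = 37.7, L = (48.539, 42.994). Then |KL| = |L − K| = 64.842.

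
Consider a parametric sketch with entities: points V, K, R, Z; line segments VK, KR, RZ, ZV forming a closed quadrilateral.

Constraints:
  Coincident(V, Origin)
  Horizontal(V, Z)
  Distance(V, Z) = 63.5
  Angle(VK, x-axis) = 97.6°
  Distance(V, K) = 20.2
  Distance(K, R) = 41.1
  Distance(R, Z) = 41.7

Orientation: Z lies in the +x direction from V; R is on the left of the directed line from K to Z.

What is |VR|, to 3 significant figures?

48.6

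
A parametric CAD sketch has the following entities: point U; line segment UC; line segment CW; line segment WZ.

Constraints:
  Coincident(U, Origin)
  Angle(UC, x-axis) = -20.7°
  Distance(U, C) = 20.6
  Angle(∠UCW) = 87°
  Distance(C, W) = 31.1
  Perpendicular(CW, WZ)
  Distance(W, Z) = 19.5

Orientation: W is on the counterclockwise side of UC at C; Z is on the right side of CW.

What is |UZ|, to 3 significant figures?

50.1

U is at the origin; UC runs at -20.7° with length 20.6, so C = 20.6·(cos -20.7°, sin -20.7°) = (19.3, -7.28). ∠UCW = 87.0°, so CW runs at -20.7° + (180° − 87.0°) = 72.3° from the x-axis; with |CW| = 31.1, W = C + 31.1·(cos 72.3°, sin 72.3°) = (28.7, 22.3). CW ⟂ WZ; with |WZ| = 19.5 on the right of CW, Z = W + 19.5·(0.953, -0.304) = (47.3, 16.4). Then |UZ| = |Z − U| = 50.1.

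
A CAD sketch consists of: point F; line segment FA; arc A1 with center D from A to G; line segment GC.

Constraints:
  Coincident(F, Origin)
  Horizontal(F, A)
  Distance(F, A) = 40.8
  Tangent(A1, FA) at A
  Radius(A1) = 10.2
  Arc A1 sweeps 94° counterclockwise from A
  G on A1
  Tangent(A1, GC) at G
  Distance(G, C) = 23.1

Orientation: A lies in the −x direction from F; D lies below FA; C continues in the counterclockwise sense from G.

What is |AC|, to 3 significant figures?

35.0

On A1, A sits at bearing 90° from D; a 94° counterclockwise sweep puts G at bearing 184°, so G = D + 10.2·(cos 184°, sin 184°) = (-51.0, -10.9). Tangency of A1 to GC means the radius DG is perpendicular to GC, so GC runs along (−sin 184°, cos 184°); with |GC| = 23.1, C = (-49.4, -34.0). Then |AC| = |C − A| = 35.0.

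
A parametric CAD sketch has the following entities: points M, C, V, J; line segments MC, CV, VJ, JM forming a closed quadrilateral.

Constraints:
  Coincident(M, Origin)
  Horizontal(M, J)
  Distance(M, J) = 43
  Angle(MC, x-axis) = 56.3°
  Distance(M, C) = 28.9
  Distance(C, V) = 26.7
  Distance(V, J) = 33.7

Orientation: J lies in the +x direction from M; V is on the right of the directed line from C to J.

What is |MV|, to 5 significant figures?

9.5212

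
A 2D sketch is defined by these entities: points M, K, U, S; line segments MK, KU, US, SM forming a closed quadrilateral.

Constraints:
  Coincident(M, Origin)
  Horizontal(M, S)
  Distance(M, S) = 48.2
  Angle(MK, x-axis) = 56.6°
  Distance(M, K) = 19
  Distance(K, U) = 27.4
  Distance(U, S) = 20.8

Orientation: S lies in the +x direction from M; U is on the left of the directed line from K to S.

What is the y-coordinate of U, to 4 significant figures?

18.00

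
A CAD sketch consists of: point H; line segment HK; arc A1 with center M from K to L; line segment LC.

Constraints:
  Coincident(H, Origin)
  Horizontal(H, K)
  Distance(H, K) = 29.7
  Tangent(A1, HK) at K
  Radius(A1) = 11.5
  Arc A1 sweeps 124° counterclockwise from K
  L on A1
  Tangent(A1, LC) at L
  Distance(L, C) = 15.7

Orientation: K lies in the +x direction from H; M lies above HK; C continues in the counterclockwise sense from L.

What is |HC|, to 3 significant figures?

43.4

H is at the origin; H and K share the same y with |HK| = 29.7 and K on the +x side, so K = (29.7, 0.00). Tangency of A1 to HK means the radius MK is perpendicular to HK, so M = K + (0, 11.5) = (29.7, 11.5). On A1, K sits at bearing -90° from M; a 124° counterclockwise sweep puts L at bearing 34°, so L = M + 11.5·(cos 34°, sin 34°) = (39.2, 17.9). Since A1 is tangent to LC there, ML ⟂ LC, so LC runs along (−sin 34°, cos 34°); with |LC| = 15.7, C = (30.5, 30.9). Then |HC| = |C − H| = 43.4.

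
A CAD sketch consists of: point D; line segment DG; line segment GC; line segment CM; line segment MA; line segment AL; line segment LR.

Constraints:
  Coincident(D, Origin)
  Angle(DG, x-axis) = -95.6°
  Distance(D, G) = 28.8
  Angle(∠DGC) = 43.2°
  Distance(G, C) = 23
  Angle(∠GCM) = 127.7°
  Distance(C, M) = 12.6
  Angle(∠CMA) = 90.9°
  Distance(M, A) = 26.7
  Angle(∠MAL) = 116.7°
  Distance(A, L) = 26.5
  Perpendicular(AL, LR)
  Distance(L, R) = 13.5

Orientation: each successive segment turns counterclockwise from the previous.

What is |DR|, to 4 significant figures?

33.84

∠MAL = 116.7° gives AL at -114.1° from the x-axis; with |AL| = 26.5, L = (-23.77, -26.34). AL ⟂ LR, so LR runs at -24.10°; with |LR| = 13.5, R = (-11.44, -31.85). Then |DR| = |R − D| = 33.84.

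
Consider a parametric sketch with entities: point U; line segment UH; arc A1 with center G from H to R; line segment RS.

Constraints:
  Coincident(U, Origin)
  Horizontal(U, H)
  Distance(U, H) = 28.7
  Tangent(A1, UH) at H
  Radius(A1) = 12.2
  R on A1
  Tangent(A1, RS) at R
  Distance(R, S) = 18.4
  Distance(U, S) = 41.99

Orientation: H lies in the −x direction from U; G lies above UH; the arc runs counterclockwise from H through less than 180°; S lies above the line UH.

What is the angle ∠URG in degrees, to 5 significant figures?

112.55°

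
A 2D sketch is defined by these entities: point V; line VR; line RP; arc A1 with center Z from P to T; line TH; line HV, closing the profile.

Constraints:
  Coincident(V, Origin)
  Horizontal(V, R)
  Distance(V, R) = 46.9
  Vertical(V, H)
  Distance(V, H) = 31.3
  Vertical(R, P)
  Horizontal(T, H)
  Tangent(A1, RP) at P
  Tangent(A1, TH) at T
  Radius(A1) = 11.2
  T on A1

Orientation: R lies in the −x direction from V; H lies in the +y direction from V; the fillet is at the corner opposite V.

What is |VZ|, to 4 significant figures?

40.97

V and H share the same x with |VH| = 31.3 and H on the +y side, so H = (0.000, 31.30). The virtual corner opposite V is at (-46.90, 31.30). The tangent condition forces ZP to be normal to RP and tangency of A1 to TH means the radius ZT is perpendicular to TH, with radius 11.2, so the center Z sits 11.2 in from both sides at Z = (-35.70, 20.10). Then |VZ| = |Z − V| = 40.97.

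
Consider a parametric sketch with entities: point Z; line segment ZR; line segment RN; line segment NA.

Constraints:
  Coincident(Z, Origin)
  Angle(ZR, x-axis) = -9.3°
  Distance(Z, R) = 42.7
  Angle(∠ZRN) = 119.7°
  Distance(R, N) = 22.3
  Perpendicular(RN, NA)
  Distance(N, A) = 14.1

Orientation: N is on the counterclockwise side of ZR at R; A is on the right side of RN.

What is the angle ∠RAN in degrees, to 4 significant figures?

57.70°

∠ZRN = 119.7°, so RN runs at -9.3° + (180° − 119.7°) = 51.00° from the x-axis; with |RN| = 22.3, N = R + 22.3·(cos 51.00°, sin 51.00°) = (56.17, 10.43). The perpendicularity gives NA at right angles to RN; with |NA| = 14.1 on the right of RN, A = N + 14.1·(0.7771, -0.6293) = (67.13, 1.556). Then cos ∠RAN = AR·AN / (|AR||AN|), giving 57.70°.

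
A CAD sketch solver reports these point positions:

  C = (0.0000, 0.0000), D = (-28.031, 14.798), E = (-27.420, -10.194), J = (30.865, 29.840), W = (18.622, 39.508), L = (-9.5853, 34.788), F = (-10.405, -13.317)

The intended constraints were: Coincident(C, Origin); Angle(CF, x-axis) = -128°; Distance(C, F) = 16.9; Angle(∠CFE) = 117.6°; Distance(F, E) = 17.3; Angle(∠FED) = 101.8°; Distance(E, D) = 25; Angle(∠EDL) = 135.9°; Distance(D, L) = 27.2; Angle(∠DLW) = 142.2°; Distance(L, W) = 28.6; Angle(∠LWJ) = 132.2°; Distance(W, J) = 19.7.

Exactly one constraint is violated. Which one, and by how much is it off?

Distance(W, J) = 19.7 — off by 4.10.

C = (0.00, 0.00) ✓; CF at -128.0° ✓; |CF| = 16.90 ✓; ∠CFE = 117.6° ✓; |FE| = 17.30 ✓; ∠FED = 101.8° ✓; |ED| = 25.00 ✓; ∠EDL = 135.9° ✓; |DL| = 27.20 ✓; ∠DLW = 142.2° ✓; |LW| = 28.60 ✓; ∠LWJ = 132.2° ✓; |WJ| = 15.60 ✗.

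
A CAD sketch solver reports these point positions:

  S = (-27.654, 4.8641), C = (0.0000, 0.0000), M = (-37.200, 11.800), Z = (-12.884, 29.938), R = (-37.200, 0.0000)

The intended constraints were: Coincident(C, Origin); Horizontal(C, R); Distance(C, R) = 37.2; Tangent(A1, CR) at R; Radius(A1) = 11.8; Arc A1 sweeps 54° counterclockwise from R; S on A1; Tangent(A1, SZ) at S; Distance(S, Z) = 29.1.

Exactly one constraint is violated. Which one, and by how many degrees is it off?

Tangent(A1, SZ) at S — off by 5.50°.

C = (0.00, 0.00) ✓; C.y = 0.00, R.y = 0.00 ✓; |CR| = 37.20 ✓; ∠(MR, RC) = 90.00° ✓; |MR| = 11.80 ✓; bearing(M→S) − bearing(M→R) = 54.00° ✓; |MS| = 11.80 ✓; ∠(MS, SZ) = 84.50° ✗; |SZ| = 29.10 ✓.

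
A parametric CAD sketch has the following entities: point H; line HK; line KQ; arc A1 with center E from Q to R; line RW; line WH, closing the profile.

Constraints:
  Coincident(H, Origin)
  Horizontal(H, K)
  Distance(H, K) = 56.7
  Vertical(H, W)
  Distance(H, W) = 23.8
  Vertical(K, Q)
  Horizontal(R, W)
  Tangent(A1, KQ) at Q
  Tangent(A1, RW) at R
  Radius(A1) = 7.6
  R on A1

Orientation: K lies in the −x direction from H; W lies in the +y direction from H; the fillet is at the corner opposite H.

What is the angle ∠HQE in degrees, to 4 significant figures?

15.95°

The virtual corner opposite H is at (-56.70, 23.80). The tangent condition forces EQ to be normal to KQ and the tangent condition forces ER to be normal to RW, with radius 7.6, so the center E sits 7.6 in from both sides at E = (-49.10, 16.20). That places the tangent points at Q = (-56.70, 16.20) on KQ and R = (-49.10, 23.80) on RW. Then cos ∠HQE = QH·QE / (|QH||QE|), giving 15.95°.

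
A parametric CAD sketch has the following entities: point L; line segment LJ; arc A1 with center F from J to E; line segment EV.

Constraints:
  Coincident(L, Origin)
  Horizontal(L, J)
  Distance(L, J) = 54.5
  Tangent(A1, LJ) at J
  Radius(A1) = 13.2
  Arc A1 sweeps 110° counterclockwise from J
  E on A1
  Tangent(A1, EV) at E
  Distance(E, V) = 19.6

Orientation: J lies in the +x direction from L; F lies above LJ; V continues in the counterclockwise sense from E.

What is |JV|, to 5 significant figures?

36.580

On A1, J sits at bearing -90° from F; a 110° counterclockwise sweep puts E at bearing 20°, so E = F + 13.2·(cos 20°, sin 20°) = (66.904, 17.715). Since A1 is tangent to EV there, FE ⟂ EV, so EV runs along (−sin 20°, cos 20°); with |EV| = 19.6, V = (60.200, 36.133). Then |JV| = |V − J| = 36.580.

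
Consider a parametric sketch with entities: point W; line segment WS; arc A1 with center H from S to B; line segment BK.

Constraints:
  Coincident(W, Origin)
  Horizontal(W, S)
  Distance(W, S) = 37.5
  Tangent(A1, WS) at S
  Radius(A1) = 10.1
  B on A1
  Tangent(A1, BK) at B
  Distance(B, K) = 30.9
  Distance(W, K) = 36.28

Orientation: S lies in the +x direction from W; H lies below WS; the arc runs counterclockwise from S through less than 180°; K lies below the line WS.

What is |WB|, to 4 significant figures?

29.01

Checks: |HB| = 10.10 ✓; ∠(HB, BK) = 90.00° ✓; |BK| = 30.90 ✓; |WK| = 36.28 ✓.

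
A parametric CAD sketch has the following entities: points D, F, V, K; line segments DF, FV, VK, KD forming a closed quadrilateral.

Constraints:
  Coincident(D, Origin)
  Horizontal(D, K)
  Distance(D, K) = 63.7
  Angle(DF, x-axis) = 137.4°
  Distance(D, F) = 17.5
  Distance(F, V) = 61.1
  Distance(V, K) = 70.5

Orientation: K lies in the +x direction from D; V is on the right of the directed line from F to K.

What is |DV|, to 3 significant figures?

46.0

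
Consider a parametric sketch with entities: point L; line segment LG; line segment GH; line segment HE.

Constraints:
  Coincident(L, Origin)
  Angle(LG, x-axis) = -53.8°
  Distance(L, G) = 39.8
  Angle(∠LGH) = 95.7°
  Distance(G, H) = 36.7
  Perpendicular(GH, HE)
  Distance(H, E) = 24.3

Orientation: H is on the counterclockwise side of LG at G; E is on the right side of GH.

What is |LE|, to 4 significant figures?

75.74

∠LGH = 95.7°, so GH runs at -53.8° + (180° − 95.7°) = 30.50° from the x-axis; with |GH| = 36.7, H = G + 36.7·(cos 30.50°, sin 30.50°) = (55.13, -13.49). GH is perpendicular to HE; with |HE| = 24.3 on the right of GH, E = H + 24.3·(0.5075, -0.8616) = (67.46, -34.43). Then |LE| = |E − L| = 75.74.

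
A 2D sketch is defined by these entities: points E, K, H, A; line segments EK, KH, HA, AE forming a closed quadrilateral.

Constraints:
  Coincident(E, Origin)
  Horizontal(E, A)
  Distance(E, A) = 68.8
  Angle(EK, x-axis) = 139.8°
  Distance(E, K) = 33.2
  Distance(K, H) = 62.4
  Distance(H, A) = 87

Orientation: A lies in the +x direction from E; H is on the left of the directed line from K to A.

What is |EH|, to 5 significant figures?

70.386

Checks: E.y = 0.00, A.y = 0.00 ✓; |KH| = 62.40 ✓; |HA| = 87.00 ✓.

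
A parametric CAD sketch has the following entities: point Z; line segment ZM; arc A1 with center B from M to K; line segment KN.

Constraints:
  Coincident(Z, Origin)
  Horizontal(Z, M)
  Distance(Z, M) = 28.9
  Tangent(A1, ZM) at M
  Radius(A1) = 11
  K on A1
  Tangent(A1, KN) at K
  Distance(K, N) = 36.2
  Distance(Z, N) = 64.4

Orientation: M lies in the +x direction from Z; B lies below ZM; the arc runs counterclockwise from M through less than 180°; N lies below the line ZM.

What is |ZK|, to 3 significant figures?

28.2

Checks: |BK| = 11.00 ✓; ∠(BK, KN) = 90.00° ✓; |KN| = 36.20 ✓; |ZN| = 64.40 ✓.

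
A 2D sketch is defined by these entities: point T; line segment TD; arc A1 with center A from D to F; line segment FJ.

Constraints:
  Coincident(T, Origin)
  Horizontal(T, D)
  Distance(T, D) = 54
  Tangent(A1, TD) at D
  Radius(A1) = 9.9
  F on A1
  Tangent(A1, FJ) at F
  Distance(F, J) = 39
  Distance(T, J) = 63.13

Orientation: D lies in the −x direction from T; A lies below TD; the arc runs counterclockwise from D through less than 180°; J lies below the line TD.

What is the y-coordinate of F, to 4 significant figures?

-15.30

Checks: |AF| = 9.900 ✓; ∠(AF, FJ) = 90.00° ✓; |FJ| = 39.00 ✓; |TJ| = 63.13 ✓.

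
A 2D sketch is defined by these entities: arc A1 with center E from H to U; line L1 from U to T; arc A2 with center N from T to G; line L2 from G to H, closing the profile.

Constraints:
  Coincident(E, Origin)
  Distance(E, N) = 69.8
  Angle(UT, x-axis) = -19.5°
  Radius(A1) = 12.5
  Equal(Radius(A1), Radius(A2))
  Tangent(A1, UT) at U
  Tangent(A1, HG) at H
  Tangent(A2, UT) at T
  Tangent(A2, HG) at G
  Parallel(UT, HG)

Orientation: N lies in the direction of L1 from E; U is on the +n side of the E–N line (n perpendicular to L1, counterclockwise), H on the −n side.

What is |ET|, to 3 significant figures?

70.9

The slot axis is L1's direction at -19.5°, so u = (cos -19.5°, sin -19.5°) = (0.943, -0.334) and n = (−sin -19.5°, cos -19.5°) = (0.334, 0.943). E is at the origin and N lies 69.8 along u from E, so N = 69.8·u = (65.8, -23.3). Tangency of A1 to both parallel lines with radius 12.5 puts U and H at E ± 12.5·n: U = (4.17, 11.8), H = (-4.17, -11.8). Equal radii place T and G the same way about N: T = N + 12.5·n = (70.0, -11.5), G = N − 12.5·n = (61.6, -35.1). Then |ET| = |T − E| = 70.9.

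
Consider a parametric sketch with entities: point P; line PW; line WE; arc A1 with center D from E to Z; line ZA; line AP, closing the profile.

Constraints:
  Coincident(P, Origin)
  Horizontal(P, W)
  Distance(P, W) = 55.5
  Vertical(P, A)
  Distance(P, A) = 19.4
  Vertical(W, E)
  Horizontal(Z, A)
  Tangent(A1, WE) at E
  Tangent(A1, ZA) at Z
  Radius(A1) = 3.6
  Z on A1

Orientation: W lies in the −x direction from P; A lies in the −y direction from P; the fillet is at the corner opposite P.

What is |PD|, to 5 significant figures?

54.252

P is at the origin; P and W share the same y with |PW| = 55.5 and W on the −x side, so W = (-55.500, 0.0000). P and A share the same x with |PA| = 19.4 and A on the −y side, so A = (0.0000, -19.400). The virtual corner opposite P is at (-55.500, -19.400). A1 meets WE tangentially, so DE is at right angles to WE and tangency of A1 to ZA means the radius DZ is perpendicular to ZA, with radius 3.6, so the center D sits 3.6 in from both sides at D = (-51.900, -15.800). Then |PD| = |D − P| = 54.252.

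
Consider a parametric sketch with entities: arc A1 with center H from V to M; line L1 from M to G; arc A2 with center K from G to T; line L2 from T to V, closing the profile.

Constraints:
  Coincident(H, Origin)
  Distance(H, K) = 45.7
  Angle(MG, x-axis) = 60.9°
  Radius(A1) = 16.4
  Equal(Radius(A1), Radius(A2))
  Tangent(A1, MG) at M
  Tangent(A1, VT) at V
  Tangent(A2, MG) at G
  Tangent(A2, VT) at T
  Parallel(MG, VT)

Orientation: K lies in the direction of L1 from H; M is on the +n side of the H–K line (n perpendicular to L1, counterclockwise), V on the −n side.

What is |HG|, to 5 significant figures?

48.554

The slot axis is L1's direction at 60.9°, so u = (cos 60.9°, sin 60.9°) = (0.48634, 0.87377) and n = (−sin 60.9°, cos 60.9°) = (-0.87377, 0.48634). H is at the origin and K lies 45.7 along u from H, so K = 45.7·u = (22.226, 39.931). Tangency of A1 to both parallel lines with radius 16.4 puts M and V at H ± 16.4·n: M = (-14.330, 7.9759), V = (14.330, -7.9759). Equal radii place G and T the same way about K: G = K + 16.4·n = (7.8957, 47.907), T = K − 16.4·n = (36.555, 31.955). Then |HG| = |G − H| = 48.554.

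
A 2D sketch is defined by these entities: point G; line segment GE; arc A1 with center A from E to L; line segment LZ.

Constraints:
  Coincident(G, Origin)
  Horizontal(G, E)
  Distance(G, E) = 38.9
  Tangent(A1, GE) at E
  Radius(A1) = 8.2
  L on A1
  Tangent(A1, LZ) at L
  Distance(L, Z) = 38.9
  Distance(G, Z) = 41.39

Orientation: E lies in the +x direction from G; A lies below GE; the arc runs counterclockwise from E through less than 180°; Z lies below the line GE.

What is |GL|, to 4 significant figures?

31.92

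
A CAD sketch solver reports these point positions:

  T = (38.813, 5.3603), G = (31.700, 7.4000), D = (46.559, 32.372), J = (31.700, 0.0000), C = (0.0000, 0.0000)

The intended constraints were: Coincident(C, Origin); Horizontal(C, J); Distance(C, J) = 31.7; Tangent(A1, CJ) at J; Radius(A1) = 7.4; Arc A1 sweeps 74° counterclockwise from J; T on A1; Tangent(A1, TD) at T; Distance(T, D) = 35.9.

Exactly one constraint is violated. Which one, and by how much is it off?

Distance(T, D) = 35.9 — off by 7.80.

C = (0.00, 0.00) ✓; C.y = 0.00, J.y = 0.00 ✓; |CJ| = 31.70 ✓; ∠(GJ, JC) = 90.00° ✓; |GJ| = 7.400 ✓; bearing(G→T) − bearing(G→J) = 74.00° ✓; |GT| = 7.400 ✓; ∠(GT, TD) = 90.00° ✓; |TD| = 28.10 ✗.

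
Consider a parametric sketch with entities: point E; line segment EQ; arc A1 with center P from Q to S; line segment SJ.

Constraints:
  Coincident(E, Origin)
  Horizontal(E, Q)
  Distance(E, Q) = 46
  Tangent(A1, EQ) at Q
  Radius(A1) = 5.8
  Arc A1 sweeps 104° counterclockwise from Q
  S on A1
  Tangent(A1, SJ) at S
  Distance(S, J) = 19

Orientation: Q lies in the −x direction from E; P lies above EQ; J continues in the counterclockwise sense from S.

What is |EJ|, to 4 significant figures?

51.76

E is at the origin; E and Q share the same y with |EQ| = 46.0 and Q on the −x side, so Q = (-46.00, 0.000). The tangent condition forces PQ to be normal to EQ, so P = Q + (0, 5.8) = (-46.00, 5.800). On A1, Q sits at bearing -90° from P; a 104° counterclockwise sweep puts S at bearing 14°, so S = P + 5.8·(cos 14°, sin 14°) = (-40.37, 7.203). Tangency of A1 to SJ means the radius PS is perpendicular to SJ, so SJ runs along (−sin 14°, cos 14°); with |SJ| = 19.0, J = (-44.97, 25.64). Then |EJ| = |J − E| = 51.76.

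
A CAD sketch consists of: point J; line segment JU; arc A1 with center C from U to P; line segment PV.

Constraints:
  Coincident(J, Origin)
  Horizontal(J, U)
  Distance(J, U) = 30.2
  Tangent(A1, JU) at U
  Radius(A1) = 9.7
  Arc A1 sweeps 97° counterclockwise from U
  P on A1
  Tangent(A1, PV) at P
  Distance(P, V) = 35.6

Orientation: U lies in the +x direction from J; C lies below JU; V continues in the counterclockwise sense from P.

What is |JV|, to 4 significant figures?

52.50

J is at the origin; J and U share the same y with |JU| = 30.2 and U on the +x side, so U = (30.20, 0.000). Since A1 is tangent to JU there, CU ⟂ JU, so C = U + (0, -9.7) = (30.20, -9.700). On A1, U sits at bearing 90° from C; a 97° counterclockwise sweep puts P at bearing 187°, so P = C + 9.7·(cos 187°, sin 187°) = (20.57, -10.88). The tangent condition forces CP to be normal to PV, so PV runs along (−sin 187°, cos 187°); with |PV| = 35.6, V = (24.91, -46.22). Then |JV| = |V − J| = 52.50.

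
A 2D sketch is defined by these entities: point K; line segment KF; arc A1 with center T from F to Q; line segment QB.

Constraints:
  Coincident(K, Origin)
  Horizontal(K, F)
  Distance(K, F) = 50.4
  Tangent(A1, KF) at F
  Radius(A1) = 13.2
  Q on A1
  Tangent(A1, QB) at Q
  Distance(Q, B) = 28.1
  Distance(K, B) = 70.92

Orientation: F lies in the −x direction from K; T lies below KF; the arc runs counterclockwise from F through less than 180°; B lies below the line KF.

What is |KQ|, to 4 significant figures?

65.30

Checks: |TQ| = 13.20 ✓; ∠(TQ, QB) = 90.00° ✓; |QB| = 28.10 ✓; |KB| = 70.92 ✓.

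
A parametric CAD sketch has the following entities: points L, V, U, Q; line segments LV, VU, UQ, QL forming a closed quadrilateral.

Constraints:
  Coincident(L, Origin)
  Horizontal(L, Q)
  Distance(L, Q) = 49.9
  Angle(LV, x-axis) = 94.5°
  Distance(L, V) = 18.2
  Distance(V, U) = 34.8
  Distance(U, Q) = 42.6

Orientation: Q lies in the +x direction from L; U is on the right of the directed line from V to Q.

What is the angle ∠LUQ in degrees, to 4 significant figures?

103.7°

Checks: |VU| = 34.80 ✓; |UQ| = 42.60 ✓.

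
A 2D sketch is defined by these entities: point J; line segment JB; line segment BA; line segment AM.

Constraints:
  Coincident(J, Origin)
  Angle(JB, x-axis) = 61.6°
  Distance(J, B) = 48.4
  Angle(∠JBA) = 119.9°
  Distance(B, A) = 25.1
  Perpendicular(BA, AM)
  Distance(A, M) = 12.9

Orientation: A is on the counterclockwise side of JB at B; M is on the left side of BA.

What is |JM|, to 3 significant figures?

57.2

∠JBA = 119.9°, so BA runs at 61.6° + (180° − 119.9°) = 122° from the x-axis; with |BA| = 25.1, A = B + 25.1·(cos 122°, sin 122°) = (9.83, 63.9). BA is perpendicular to AM; with |AM| = 12.9 on the left of BA, M = A + 12.9·(-0.851, -0.525) = (-1.14, 57.2). Then |JM| = |M − J| = 57.2.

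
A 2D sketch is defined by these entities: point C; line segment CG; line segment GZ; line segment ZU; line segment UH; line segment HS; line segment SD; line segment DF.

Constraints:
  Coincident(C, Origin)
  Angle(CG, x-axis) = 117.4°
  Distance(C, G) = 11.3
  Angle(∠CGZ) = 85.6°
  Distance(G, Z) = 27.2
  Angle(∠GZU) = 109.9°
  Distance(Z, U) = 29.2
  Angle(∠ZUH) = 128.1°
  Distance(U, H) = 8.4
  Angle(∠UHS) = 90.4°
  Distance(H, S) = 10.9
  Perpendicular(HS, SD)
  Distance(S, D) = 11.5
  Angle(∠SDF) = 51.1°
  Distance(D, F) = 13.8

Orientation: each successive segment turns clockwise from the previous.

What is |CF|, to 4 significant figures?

39.16

C is at the origin; CG runs at 117.4° with length 11.3, so G = (-5.200, 10.03). ∠CGZ = 85.6° gives GZ at 23.00° from the x-axis; with |GZ| = 27.2, Z = (19.84, 20.66). ∠GZU = 109.9° gives ZU at -47.10° from the x-axis; with |ZU| = 29.2, U = (39.71, -0.7301). ∠ZUH = 128.1° gives UH at -99.00° from the x-axis; with |UH| = 8.4, H = (38.40, -9.027). ∠UHS = 90.4° gives HS at 171.4° from the x-axis; with |HS| = 10.9, S = (27.62, -7.397). HS ⟂ SD, so SD runs at 81.40°; with |SD| = 11.5, D = (29.34, 3.974). ∠SDF = 51.1° gives DF at -47.50° from the x-axis; with |DF| = 13.8, F = (38.67, -6.200). Then |CF| = |F − C| = 39.16.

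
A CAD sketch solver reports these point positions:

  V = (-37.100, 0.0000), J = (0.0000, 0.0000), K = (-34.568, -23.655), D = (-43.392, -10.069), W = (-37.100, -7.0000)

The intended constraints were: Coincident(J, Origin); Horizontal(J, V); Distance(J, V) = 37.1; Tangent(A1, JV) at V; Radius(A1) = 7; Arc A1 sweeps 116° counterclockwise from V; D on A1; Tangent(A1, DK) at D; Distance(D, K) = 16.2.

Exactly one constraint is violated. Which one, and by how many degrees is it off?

Tangent(A1, DK) at D — off by 7.00°.

J = (0.00, 0.00) ✓; J.y = 0.00, V.y = 0.00 ✓; |JV| = 37.10 ✓; ∠(WV, VJ) = 90.00° ✓; |WV| = 7.000 ✓; bearing(W→D) − bearing(W→V) = 116.0° ✓; |WD| = 7.001 ✓; ∠(WD, DK) = 83.00° ✗; |DK| = 16.20 ✓.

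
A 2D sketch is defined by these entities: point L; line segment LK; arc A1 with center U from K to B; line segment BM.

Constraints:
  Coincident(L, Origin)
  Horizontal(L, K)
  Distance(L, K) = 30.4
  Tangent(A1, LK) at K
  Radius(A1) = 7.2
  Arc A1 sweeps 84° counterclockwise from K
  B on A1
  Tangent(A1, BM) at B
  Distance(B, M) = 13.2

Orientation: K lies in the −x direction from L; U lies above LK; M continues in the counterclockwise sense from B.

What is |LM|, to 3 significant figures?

29.3

On A1, K sits at bearing -90° from U; an 84° counterclockwise sweep puts B at bearing -6°, so B = U + 7.2·(cos -6°, sin -6°) = (-23.2, 6.45). Tangency of A1 to BM means the radius UB is perpendicular to BM, so BM runs along (−sin -6°, cos -6°); with |BM| = 13.2, M = (-21.9, 19.6). Then |LM| = |M − L| = 29.3.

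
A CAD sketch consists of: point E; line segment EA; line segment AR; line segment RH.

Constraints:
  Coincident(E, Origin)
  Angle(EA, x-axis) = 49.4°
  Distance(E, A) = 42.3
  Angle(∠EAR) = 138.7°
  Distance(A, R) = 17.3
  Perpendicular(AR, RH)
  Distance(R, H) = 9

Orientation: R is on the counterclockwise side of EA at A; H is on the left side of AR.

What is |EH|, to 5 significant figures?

52.598

E is at the origin; EA runs at 49.4° with length 42.3, so A = 42.3·(cos 49.4°, sin 49.4°) = (27.528, 32.117). ∠EAR = 138.7°, so AR runs at 49.4° + (180° − 138.7°) = 90.700° from the x-axis; with |AR| = 17.3, R = A + 17.3·(cos 90.700°, sin 90.700°) = (27.316, 49.416). AR is perpendicular to RH; with |RH| = 9.0 on the left of AR, H = R + 9.0·(-0.99993, -0.012217) = (18.317, 49.306). Then |EH| = |H − E| = 52.598.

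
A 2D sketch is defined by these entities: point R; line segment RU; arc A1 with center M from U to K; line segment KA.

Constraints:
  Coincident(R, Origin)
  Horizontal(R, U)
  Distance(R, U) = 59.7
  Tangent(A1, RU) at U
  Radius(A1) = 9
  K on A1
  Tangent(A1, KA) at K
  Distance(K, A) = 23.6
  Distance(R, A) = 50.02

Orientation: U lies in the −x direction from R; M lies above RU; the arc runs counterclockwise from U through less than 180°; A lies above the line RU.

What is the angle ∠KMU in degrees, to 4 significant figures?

66.57°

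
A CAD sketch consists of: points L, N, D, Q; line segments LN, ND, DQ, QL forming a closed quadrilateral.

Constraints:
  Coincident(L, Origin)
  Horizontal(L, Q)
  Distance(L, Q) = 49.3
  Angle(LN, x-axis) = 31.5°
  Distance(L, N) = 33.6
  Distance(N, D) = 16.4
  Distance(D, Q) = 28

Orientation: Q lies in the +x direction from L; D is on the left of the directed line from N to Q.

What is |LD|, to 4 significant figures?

49.98

Checks: |LQ| = 49.30 ✓; |LN| = 33.60 ✓; |ND| = 16.40 ✓; |DQ| = 28.00 ✓.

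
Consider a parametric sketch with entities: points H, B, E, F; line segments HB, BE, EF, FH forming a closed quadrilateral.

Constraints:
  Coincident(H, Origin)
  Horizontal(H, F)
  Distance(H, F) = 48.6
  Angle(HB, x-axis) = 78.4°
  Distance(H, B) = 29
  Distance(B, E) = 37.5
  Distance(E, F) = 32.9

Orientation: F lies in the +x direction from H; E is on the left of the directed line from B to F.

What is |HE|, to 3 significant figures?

54.0

Checks: |BE| = 37.50 ✓; |EF| = 32.90 ✓.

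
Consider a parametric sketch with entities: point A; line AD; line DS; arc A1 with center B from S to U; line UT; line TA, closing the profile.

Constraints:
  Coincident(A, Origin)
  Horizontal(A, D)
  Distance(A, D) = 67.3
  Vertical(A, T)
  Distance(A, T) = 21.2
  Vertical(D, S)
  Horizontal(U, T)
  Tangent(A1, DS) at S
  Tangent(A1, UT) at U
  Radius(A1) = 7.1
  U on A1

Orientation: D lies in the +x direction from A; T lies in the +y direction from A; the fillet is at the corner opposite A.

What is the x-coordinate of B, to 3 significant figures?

60.2

A is at the origin; A and D share the same y with |AD| = 67.3 and D on the +x side, so D = (67.3, 0.00). AT is vertical with |AT| = 21.2 and T on the +y side, so T = (0.00, 21.2). The virtual corner opposite A is at (67.3, 21.2). A1 meets DS tangentially, so BS is at right angles to DS and tangency of A1 to UT means the radius BU is perpendicular to UT, with radius 7.1, so the center B sits 7.1 in from both sides at B = (60.2, 14.1). So B.x = 60.2.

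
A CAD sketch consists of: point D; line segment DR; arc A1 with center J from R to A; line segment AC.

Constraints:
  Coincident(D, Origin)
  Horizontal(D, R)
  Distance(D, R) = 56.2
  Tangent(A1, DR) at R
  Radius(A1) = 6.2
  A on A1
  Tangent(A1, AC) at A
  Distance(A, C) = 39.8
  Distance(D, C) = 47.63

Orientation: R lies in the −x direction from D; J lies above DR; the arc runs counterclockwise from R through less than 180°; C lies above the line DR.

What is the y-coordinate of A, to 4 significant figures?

2.961

Checks: D = (0.00, 0.00) ✓; ∠(JR, RD) = 90.00° ✓; |JR| = 6.200 ✓; |JA| = 6.200 ✓; ∠(JA, AC) = 90.00° ✓; |AC| = 39.80 ✓; |DC| = 47.63 ✓.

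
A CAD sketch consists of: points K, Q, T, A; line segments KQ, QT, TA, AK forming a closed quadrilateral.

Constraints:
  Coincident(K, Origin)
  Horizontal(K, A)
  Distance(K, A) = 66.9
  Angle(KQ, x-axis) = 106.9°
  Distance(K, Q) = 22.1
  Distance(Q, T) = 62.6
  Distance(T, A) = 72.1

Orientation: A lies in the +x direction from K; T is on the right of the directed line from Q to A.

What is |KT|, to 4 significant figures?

40.61

Checks: |QT| = 62.60 ✓; |TA| = 72.10 ✓.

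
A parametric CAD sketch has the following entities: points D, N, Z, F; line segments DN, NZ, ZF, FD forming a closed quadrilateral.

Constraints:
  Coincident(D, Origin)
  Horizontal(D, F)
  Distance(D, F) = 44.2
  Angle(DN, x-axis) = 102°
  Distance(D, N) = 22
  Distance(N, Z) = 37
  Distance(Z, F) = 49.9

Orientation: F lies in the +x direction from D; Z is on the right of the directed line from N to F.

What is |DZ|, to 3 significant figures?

15.8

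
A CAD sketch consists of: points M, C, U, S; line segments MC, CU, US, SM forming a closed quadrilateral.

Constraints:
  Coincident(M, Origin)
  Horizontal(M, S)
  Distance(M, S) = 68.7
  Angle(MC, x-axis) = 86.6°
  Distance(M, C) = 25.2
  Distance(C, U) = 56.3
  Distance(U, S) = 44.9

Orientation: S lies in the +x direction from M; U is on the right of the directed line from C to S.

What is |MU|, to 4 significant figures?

38.16

Checks: |CU| = 56.30 ✓; |US| = 44.90 ✓.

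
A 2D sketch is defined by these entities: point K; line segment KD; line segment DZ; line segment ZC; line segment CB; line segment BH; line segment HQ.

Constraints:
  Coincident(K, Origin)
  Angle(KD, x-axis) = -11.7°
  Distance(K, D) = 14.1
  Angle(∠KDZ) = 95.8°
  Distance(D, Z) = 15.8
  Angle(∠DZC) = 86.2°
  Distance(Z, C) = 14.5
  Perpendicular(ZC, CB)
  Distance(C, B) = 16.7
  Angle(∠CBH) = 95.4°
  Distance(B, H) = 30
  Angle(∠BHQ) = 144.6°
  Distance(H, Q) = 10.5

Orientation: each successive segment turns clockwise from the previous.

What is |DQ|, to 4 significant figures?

25.55

∠CBH = 95.4° gives BH at -4.300° from the x-axis; with |BH| = 30.0, H = (30.62, -1.921). ∠BHQ = 144.6° gives HQ at -39.70° from the x-axis; with |HQ| = 10.5, Q = (38.70, -8.628). Then |DQ| = |Q − D| = 25.55.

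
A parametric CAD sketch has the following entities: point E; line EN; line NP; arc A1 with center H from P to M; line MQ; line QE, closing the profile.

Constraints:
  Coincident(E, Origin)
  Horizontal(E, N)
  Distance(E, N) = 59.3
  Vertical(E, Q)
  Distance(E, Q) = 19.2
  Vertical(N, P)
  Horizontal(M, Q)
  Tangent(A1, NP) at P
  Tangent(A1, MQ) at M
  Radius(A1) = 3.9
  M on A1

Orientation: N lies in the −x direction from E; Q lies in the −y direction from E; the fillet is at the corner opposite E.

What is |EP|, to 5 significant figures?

61.242

E is at the origin; E and N share the same y with |EN| = 59.3 and N on the −x side, so N = (-59.300, 0.0000). E and Q share the same x with |EQ| = 19.2 and Q on the −y side, so Q = (0.0000, -19.200). The virtual corner opposite E is at (-59.300, -19.200). Since A1 is tangent to NP there, HP ⟂ NP and tangency of A1 to MQ means the radius HM is perpendicular to MQ, with radius 3.9, so the center H sits 3.9 in from both sides at H = (-55.400, -15.300). That places the tangent points at P = (-59.300, -15.300) on NP and M = (-55.400, -19.200) on MQ. Then |EP| = |P − E| = 61.242.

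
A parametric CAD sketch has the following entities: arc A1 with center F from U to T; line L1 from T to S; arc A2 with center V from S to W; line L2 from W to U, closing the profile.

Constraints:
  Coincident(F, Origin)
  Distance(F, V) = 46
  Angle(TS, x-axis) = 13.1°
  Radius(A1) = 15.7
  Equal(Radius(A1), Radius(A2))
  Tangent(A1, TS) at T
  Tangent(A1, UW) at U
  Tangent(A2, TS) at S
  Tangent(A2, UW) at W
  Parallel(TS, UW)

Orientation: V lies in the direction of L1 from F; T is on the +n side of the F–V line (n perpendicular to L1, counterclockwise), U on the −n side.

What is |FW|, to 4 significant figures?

48.61

The slot axis is L1's direction at 13.1°, so u = (cos 13.1°, sin 13.1°) = (0.9740, 0.2267) and n = (−sin 13.1°, cos 13.1°) = (-0.2267, 0.9740). F is at the origin and V lies 46.0 along u from F, so V = 46.0·u = (44.80, 10.43). Tangency of A1 to both parallel lines with radius 15.7 puts T and U at F ± 15.7·n: T = (-3.558, 15.29), U = (3.558, -15.29). Equal radii place S and W the same way about V: S = V + 15.7·n = (41.24, 25.72), W = V − 15.7·n = (48.36, -4.865). Then |FW| = |W − F| = 48.61.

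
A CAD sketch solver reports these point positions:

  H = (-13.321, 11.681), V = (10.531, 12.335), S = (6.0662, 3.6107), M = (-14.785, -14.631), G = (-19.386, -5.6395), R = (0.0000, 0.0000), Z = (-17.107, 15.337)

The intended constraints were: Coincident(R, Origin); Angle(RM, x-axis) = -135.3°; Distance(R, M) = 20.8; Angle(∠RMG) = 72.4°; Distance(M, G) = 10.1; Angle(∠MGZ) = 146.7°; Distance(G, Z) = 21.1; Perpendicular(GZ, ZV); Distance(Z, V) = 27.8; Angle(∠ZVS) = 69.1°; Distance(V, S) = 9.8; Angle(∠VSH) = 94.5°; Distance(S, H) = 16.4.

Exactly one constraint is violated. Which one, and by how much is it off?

Distance(S, H) = 16.4 — off by 4.60.

R = (0.00, 0.00) ✓; RM at -135.3° ✓; |RM| = 20.80 ✓; ∠RMG = 72.40° ✓; |MG| = 10.10 ✓; ∠MGZ = 146.7° ✓; |GZ| = 21.10 ✓; ∠(GZ, ZV) = 90.00° ✓; |ZV| = 27.80 ✓; ∠ZVS = 69.10° ✓; |VS| = 9.800 ✓; ∠VSH = 94.50° ✓; |SH| = 21.00 ✗.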